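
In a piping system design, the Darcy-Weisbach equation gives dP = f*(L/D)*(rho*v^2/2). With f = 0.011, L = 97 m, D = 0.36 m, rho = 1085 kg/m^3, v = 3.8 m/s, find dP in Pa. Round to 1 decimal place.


dP = f * (L/D) * (rho*v^2/2)
dP = 0.011 * (97/0.36) * (1085*3.8^2/2)
L/D = 269.44444444
rho*v^2/2 = 1085*14.44/2 = 7833.7
dP = 0.011 * 269.44444444 * 7833.7
dP = 23218.2 Pa


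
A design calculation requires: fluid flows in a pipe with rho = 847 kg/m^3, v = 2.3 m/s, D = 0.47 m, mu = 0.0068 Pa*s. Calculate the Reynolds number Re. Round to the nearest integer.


Re = rho * v * D / mu
Re = 847 * 2.3 * 0.47 / 0.0068
Re = 915.607 / 0.0068
Re = 134648


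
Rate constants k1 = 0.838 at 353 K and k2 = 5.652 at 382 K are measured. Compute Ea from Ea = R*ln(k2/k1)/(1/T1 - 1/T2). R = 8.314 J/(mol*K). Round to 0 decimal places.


Ea = R * ln(k2/k1) / (1/T1 - 1/T2)
ln(k2/k1) = ln(5.652/0.838) = 1.9087466
1/T1 - 1/T2 = 1/353 - 1/382 = 0.000215060143
Ea = 8.314 * 1.9087466 / 0.000215060143
Ea = 73790 J/mol


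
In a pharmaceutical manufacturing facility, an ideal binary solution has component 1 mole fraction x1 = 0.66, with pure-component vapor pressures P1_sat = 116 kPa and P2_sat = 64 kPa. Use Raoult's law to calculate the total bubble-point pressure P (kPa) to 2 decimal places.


P = x1*P1_sat + x2*P2_sat
x2 = 1 - x1 = 1 - 0.66 = 0.34
P = 0.66*116 + 0.34*64
P = 76.56 + 21.76
P = 98.32 kPa


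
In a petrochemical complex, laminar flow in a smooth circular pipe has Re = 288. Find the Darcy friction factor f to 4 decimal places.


f = 64 / Re
f = 64 / 288
f = 0.2222


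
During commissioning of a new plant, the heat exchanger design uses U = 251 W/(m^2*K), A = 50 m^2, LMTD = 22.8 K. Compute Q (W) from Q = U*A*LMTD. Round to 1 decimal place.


Q = U * A * LMTD
Q = 251 * 50 * 22.8
Q = 286140.0 W


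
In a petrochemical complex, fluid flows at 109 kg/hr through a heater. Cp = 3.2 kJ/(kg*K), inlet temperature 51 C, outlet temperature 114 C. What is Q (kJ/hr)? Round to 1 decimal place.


Q = m_dot * Cp * (T2 - T1)
Q = 109 * 3.2 * (114 - 51)
Q = 109 * 3.2 * 63
Q = 21974.4 kJ/hr


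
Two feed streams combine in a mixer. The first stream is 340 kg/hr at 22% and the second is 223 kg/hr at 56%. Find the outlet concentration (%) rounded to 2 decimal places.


Mass balance on solute: F1*x1 + F2*x2 = F3*x3
F3 = F1 + F2 = 340 + 223 = 563 kg/hr
x3 = (F1*x1 + F2*x2)/F3
x3 = (340*0.22 + 223*0.56) / 563
x3 = 35.47%


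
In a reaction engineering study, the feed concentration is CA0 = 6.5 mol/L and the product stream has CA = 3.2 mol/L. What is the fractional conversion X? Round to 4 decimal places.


X = (CA0 - CA) / CA0
X = (6.5 - 3.2) / 6.5
X = 3.3 / 6.5
X = 0.5077


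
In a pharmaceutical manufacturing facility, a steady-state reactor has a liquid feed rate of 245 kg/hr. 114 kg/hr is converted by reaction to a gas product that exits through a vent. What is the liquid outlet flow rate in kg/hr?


Steady-state mass balance on the main outlet: F_out = F_in - F_removed
F_out = 245 - 114
F_out = 131 kg/hr


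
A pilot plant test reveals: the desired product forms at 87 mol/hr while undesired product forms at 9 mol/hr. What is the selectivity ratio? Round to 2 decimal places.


S = desired product rate / undesired product rate
S = 87 / 9
S = 9.67


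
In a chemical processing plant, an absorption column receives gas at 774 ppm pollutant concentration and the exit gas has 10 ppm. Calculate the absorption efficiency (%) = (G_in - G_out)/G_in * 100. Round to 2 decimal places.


Efficiency = (G_in - G_out) / G_in * 100%
Efficiency = (774 - 10) / 774 * 100
Efficiency = 764 / 774 * 100
Efficiency = 98.71%


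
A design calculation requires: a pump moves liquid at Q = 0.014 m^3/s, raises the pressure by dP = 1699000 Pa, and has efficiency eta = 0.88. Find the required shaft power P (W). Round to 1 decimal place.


P = Q * dP / eta
P = 0.014 * 1699000 / 0.88
P = 23786.0 / 0.88
P = 27029.5 W


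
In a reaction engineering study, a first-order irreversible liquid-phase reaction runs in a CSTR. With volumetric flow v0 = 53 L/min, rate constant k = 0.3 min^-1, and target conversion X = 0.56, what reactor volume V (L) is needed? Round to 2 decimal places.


V = v0 * X / (k * (1 - X))
V = 53 * 0.56 / (0.3 * (1 - 0.56))
V = 29.68 / (0.3 * 0.44)
V = 29.68 / 0.132
V = 224.85 L


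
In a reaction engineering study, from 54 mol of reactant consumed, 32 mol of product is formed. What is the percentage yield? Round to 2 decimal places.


Yield = (moles product / moles consumed) * 100%
Yield = (32 / 54) * 100
Yield = 0.5926 * 100
Yield = 59.26%


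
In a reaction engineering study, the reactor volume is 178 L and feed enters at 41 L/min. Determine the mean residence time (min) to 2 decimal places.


tau = V / v0
tau = 178 / 41
tau = 4.34 min


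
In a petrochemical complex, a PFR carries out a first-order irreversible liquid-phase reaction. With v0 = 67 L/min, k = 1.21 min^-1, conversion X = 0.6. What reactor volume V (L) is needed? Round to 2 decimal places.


V = (v0/k) * ln(1/(1-X))
V = (67/1.21) * ln(1/(1-0.6))
V = 55.371901 * ln(2.5)
V = 55.371901 * 0.916291
V = 50.74 L


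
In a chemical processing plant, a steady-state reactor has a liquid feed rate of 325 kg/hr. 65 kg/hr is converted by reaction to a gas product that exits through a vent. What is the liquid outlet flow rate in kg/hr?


Steady-state mass balance on the main outlet: F_out = F_in - F_removed
F_out = 325 - 65
F_out = 260 kg/hr


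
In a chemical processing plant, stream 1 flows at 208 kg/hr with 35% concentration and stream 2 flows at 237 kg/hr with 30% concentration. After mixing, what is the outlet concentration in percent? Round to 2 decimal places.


Mass balance on solute: F1*x1 + F2*x2 = F3*x3
F3 = F1 + F2 = 208 + 237 = 445 kg/hr
x3 = (F1*x1 + F2*x2)/F3
x3 = (208*0.35 + 237*0.3) / 445
x3 = 32.34%


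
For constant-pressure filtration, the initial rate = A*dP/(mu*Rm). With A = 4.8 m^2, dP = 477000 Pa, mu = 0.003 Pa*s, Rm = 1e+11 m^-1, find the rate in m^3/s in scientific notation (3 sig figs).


rate = A * dP / (mu * Rm)
rate = 4.8 * 477000 / (0.003 * 1e+11)
rate = 2289600.0 / 3.000e+08
rate = 7.63e-03 m^3/s


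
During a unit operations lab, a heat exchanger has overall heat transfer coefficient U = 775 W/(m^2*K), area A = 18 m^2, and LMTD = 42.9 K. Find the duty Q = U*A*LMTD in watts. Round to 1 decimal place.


Q = U * A * LMTD
Q = 775 * 18 * 42.9
Q = 598455.0 W


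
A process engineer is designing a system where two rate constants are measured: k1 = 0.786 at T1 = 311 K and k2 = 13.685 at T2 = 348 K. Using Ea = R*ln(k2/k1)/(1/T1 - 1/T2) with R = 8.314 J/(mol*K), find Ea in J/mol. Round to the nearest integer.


Ea = R * ln(k2/k1) / (1/T1 - 1/T2)
ln(k2/k1) = ln(13.685/0.786) = 2.8570988
1/T1 - 1/T2 = 1/311 - 1/348 = 0.000341870865
Ea = 8.314 * 2.8570988 / 0.000341870865
Ea = 69482 J/mol


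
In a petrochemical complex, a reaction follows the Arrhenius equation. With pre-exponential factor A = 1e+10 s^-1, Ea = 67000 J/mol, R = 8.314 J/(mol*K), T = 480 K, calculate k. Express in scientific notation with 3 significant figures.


k = A * exp(-Ea/(R*T))
k = 1e+10 * exp(-67000 / (8.314 * 480))
k = 1e+10 * exp(-16.78895)
k = 5.11e+02


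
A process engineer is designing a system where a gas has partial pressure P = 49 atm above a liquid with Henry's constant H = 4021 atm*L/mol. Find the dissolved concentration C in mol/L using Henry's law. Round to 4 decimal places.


C = P / H
C = 49 / 4021
C = 0.0122 mol/L


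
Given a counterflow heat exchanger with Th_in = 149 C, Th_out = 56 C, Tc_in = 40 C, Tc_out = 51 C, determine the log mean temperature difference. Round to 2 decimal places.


dT1 = Th_in - Tc_out = 149 - 51 = 98
dT2 = Th_out - Tc_in = 56 - 40 = 16
LMTD = (dT1 - dT2) / ln(dT1/dT2)
LMTD = (98 - 16) / ln(98/16)
LMTD = 45.24 K


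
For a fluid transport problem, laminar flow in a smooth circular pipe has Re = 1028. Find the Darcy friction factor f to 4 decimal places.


f = 64 / Re
f = 64 / 1028
f = 0.0623


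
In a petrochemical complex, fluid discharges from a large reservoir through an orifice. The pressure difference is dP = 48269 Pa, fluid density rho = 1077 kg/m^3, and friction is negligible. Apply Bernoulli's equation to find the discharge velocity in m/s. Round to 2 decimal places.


v = sqrt(2*dP/rho)
v = sqrt(2*48269/1077)
v = sqrt(89.636026)
v = 9.47 m/s


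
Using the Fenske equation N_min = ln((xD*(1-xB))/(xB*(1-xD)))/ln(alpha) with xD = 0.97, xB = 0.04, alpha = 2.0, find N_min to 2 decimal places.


N_min = ln((xD*(1-xB))/(xB*(1-xD))) / ln(alpha)
Numerator inside ln: 0.9312 / 0.0012 = 776.0
ln(776.0) = 6.654153
ln(alpha) = ln(2.0) = 0.693147
N_min = 6.654153 / 0.693147 = 9.60


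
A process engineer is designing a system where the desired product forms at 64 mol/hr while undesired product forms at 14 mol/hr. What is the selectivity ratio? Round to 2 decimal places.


S = desired product rate / undesired product rate
S = 64 / 14
S = 4.57


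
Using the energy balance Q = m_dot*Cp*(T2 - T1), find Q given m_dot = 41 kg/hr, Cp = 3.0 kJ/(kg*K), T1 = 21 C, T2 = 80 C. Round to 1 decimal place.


Q = m_dot * Cp * (T2 - T1)
Q = 41 * 3.0 * (80 - 21)
Q = 41 * 3.0 * 59
Q = 7257.0 kJ/hr


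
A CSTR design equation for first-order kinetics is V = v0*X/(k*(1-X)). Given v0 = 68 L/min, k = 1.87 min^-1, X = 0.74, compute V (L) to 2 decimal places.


V = v0 * X / (k * (1 - X))
V = 68 * 0.74 / (1.87 * (1 - 0.74))
V = 50.32 / (1.87 * 0.26)
V = 50.32 / 0.4862
V = 103.50 L


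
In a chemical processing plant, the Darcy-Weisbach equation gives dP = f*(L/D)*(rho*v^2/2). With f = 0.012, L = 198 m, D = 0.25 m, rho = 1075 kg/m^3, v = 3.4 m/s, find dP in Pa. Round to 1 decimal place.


dP = f * (L/D) * (rho*v^2/2)
dP = 0.012 * (198/0.25) * (1075*3.4^2/2)
L/D = 792.0
rho*v^2/2 = 1075*11.56/2 = 6213.5
dP = 0.012 * 792.0 * 6213.5
dP = 59053.1 Pa


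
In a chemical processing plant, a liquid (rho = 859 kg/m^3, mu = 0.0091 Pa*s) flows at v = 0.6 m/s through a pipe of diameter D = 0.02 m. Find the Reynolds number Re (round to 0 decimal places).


Re = rho * v * D / mu
Re = 859 * 0.6 * 0.02 / 0.0091
Re = 10.308 / 0.0091
Re = 1133


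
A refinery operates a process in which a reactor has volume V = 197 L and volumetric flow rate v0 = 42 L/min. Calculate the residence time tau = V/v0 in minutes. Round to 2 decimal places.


tau = V / v0
tau = 197 / 42
tau = 4.69 min


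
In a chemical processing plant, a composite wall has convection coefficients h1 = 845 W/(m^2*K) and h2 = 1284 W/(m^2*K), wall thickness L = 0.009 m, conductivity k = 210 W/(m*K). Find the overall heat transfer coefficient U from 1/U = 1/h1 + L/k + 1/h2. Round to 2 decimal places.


1/U = 1/h1 + L/k + 1/h2
1/U = 1/845 + 0.009/210 + 1/1284
1/U = 0.001183432 + 4.28571e-05 + 0.0007788162
1/U = 0.0020051053
U = 498.73 W/(m^2*K)


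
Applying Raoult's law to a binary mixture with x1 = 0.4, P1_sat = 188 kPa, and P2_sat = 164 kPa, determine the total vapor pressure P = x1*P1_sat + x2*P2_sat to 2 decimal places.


P = x1*P1_sat + x2*P2_sat
x2 = 1 - x1 = 1 - 0.4 = 0.6
P = 0.4*188 + 0.6*164
P = 75.2 + 98.4
P = 173.60 kPa


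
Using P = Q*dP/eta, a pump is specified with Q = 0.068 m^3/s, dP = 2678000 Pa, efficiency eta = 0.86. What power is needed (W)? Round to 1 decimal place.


P = Q * dP / eta
P = 0.068 * 2678000 / 0.86
P = 182104.0 / 0.86
P = 211748.8 W


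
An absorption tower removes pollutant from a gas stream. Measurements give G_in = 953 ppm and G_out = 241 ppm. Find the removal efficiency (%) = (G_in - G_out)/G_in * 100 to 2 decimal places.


Efficiency = (G_in - G_out) / G_in * 100%
Efficiency = (953 - 241) / 953 * 100
Efficiency = 712 / 953 * 100
Efficiency = 74.71%


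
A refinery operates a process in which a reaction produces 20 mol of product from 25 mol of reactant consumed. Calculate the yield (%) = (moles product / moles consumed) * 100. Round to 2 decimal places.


Yield = (moles product / moles consumed) * 100%
Yield = (20 / 25) * 100
Yield = 0.8 * 100
Yield = 80.00%


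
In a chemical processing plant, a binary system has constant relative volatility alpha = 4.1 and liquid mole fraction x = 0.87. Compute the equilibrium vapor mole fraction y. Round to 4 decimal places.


y = alpha*x / (1 + (alpha-1)*x)
y = 4.1*0.87 / (1 + (4.1-1)*0.87)
y = 3.567 / (1 + 2.697)
y = 3.567 / 3.697
y = 0.9648


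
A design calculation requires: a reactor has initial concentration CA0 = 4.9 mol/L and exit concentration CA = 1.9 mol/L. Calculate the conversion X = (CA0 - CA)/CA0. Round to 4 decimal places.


X = (CA0 - CA) / CA0
X = (4.9 - 1.9) / 4.9
X = 3.0 / 4.9
X = 0.6122


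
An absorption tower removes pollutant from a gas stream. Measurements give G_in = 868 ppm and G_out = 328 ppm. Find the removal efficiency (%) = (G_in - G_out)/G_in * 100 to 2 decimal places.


Efficiency = (G_in - G_out) / G_in * 100%
Efficiency = (868 - 328) / 868 * 100
Efficiency = 540 / 868 * 100
Efficiency = 62.21%


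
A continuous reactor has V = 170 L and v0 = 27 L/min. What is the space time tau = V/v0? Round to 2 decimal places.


tau = V / v0
tau = 170 / 27
tau = 6.30 min


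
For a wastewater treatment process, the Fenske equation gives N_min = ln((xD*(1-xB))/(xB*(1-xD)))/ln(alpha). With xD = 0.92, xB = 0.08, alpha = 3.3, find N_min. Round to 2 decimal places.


N_min = ln((xD*(1-xB))/(xB*(1-xD))) / ln(alpha)
Numerator inside ln: 0.8464 / 0.0064 = 132.25
ln(132.25) = 4.884694
ln(alpha) = ln(3.3) = 1.193922
N_min = 4.884694 / 1.193922 = 4.09


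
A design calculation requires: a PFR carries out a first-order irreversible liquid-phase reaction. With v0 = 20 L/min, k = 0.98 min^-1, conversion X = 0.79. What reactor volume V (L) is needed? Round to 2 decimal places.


V = (v0/k) * ln(1/(1-X))
V = (20/0.98) * ln(1/(1-0.79))
V = 20.408163 * ln(4.761905)
V = 20.408163 * 1.560648
V = 31.85 L


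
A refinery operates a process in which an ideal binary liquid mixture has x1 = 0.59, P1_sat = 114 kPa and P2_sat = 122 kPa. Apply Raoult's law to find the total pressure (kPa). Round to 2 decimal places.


P = x1*P1_sat + x2*P2_sat
x2 = 1 - x1 = 1 - 0.59 = 0.41
P = 0.59*114 + 0.41*122
P = 67.26 + 50.02
P = 117.28 kPa


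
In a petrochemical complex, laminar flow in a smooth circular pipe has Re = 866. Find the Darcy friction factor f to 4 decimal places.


f = 64 / Re
f = 64 / 866
f = 0.0739


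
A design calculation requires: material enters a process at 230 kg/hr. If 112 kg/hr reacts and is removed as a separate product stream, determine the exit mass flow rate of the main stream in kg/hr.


Steady-state mass balance on the main outlet: F_out = F_in - F_removed
F_out = 230 - 112
F_out = 118 kg/hr


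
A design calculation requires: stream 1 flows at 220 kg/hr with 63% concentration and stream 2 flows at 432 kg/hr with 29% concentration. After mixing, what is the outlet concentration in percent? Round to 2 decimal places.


Mass balance on solute: F1*x1 + F2*x2 = F3*x3
F3 = F1 + F2 = 220 + 432 = 652 kg/hr
x3 = (F1*x1 + F2*x2)/F3
x3 = (220*0.63 + 432*0.29) / 652
x3 = 40.47%


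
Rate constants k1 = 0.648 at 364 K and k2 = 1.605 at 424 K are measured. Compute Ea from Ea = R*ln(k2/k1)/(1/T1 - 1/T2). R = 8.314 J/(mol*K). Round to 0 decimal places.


Ea = R * ln(k2/k1) / (1/T1 - 1/T2)
ln(k2/k1) = ln(1.605/0.648) = 0.9069883
1/T1 - 1/T2 = 1/364 - 1/424 = 0.000388762181
Ea = 8.314 * 0.9069883 / 0.000388762181
Ea = 19397 J/mol


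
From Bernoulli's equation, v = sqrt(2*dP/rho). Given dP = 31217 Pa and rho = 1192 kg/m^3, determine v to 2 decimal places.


v = sqrt(2*dP/rho)
v = sqrt(2*31217/1192)
v = sqrt(52.377517)
v = 7.24 m/s


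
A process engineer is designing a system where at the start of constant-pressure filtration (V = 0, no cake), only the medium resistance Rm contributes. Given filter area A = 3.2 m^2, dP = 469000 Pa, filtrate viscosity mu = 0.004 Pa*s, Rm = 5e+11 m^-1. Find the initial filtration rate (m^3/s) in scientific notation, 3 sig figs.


rate = A * dP / (mu * Rm)
rate = 3.2 * 469000 / (0.004 * 5e+11)
rate = 1500800.0 / 2.000e+09
rate = 7.50e-04 m^3/s


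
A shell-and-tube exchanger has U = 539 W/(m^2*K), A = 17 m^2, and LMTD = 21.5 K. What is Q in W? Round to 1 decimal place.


Q = U * A * LMTD
Q = 539 * 17 * 21.5
Q = 197004.5 W


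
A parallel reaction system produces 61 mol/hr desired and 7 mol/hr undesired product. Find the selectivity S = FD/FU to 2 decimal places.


S = desired product rate / undesired product rate
S = 61 / 7
S = 8.71


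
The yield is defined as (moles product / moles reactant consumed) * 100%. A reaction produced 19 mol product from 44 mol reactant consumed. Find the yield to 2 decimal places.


Yield = (moles product / moles consumed) * 100%
Yield = (19 / 44) * 100
Yield = 0.4318 * 100
Yield = 43.18%


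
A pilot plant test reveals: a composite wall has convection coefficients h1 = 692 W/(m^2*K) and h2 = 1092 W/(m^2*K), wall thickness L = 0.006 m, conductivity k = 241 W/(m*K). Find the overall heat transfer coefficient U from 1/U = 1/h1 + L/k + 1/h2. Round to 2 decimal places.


1/U = 1/h1 + L/k + 1/h2
1/U = 1/692 + 0.006/241 + 1/1092
1/U = 0.0014450867 + 2.48963e-05 + 0.0009157509
1/U = 0.0023857339
U = 419.16 W/(m^2*K)


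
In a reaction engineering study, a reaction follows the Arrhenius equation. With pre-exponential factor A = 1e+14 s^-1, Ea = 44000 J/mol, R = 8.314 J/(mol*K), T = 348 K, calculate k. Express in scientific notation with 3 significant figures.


k = A * exp(-Ea/(R*T))
k = 1e+14 * exp(-44000 / (8.314 * 348))
k = 1e+14 * exp(-15.207696)
k = 2.49e+07


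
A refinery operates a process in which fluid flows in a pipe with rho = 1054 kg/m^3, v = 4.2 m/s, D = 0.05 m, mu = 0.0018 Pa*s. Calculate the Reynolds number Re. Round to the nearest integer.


Re = rho * v * D / mu
Re = 1054 * 4.2 * 0.05 / 0.0018
Re = 221.34 / 0.0018
Re = 122967


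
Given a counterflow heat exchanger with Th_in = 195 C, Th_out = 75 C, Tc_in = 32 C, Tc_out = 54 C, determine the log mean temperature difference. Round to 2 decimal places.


dT1 = Th_in - Tc_out = 195 - 54 = 141
dT2 = Th_out - Tc_in = 75 - 32 = 43
LMTD = (dT1 - dT2) / ln(dT1/dT2)
LMTD = (141 - 43) / ln(141/43)
LMTD = 82.52 K


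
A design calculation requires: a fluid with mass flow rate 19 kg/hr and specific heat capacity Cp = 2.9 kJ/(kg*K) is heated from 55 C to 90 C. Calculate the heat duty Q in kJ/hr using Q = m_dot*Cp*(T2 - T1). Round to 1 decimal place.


Q = m_dot * Cp * (T2 - T1)
Q = 19 * 2.9 * (90 - 55)
Q = 19 * 2.9 * 35
Q = 1928.5 kJ/hr


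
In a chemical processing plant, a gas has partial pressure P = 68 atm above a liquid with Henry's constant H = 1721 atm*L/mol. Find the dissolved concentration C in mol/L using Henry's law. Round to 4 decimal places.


C = P / H
C = 68 / 1721
C = 0.0395 mol/L


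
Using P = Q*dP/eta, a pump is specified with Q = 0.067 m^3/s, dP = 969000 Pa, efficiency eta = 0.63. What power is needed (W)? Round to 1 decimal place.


P = Q * dP / eta
P = 0.067 * 969000 / 0.63
P = 64923.0 / 0.63
P = 103052.4 W


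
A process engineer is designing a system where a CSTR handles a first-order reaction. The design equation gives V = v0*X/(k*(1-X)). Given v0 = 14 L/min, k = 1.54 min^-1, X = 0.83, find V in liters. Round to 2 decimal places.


V = v0 * X / (k * (1 - X))
V = 14 * 0.83 / (1.54 * (1 - 0.83))
V = 11.62 / (1.54 * 0.17)
V = 11.62 / 0.2618
V = 44.39 L


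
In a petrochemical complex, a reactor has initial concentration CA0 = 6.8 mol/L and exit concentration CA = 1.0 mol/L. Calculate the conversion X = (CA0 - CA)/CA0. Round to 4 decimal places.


X = (CA0 - CA) / CA0
X = (6.8 - 1.0) / 6.8
X = 5.8 / 6.8
X = 0.8529


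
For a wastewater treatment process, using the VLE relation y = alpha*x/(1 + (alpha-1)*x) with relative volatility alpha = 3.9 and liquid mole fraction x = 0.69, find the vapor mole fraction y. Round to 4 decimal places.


y = alpha*x / (1 + (alpha-1)*x)
y = 3.9*0.69 / (1 + (3.9-1)*0.69)
y = 2.691 / (1 + 2.001)
y = 2.691 / 3.001
y = 0.8967


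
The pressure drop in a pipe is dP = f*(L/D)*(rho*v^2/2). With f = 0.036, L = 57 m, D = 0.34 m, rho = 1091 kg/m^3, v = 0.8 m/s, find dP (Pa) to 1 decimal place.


dP = f * (L/D) * (rho*v^2/2)
dP = 0.036 * (57/0.34) * (1091*0.8^2/2)
L/D = 167.64705882
rho*v^2/2 = 1091*0.64/2 = 349.12
dP = 0.036 * 167.64705882 * 349.12
dP = 2107.0 Pa


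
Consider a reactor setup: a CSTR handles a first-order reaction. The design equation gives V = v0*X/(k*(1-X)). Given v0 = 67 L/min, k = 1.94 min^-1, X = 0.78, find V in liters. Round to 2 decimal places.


V = v0 * X / (k * (1 - X))
V = 67 * 0.78 / (1.94 * (1 - 0.78))
V = 52.26 / (1.94 * 0.22)
V = 52.26 / 0.4268
V = 122.45 L


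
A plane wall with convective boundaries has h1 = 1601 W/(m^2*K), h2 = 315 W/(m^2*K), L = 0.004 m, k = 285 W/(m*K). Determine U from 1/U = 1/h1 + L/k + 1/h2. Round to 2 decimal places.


1/U = 1/h1 + L/k + 1/h2
1/U = 1/1601 + 0.004/285 + 1/315
1/U = 0.0006246096 + 1.40351e-05 + 0.0031746032
1/U = 0.0038132479
U = 262.24 W/(m^2*K)


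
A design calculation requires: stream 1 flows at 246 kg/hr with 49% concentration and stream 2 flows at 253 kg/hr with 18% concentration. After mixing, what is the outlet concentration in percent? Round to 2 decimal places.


Mass balance on solute: F1*x1 + F2*x2 = F3*x3
F3 = F1 + F2 = 246 + 253 = 499 kg/hr
x3 = (F1*x1 + F2*x2)/F3
x3 = (246*0.49 + 253*0.18) / 499
x3 = 33.28%


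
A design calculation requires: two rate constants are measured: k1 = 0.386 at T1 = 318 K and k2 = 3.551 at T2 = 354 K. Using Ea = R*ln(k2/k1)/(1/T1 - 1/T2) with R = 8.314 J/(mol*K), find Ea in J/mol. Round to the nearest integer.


Ea = R * ln(k2/k1) / (1/T1 - 1/T2)
ln(k2/k1) = ln(3.551/0.386) = 2.2191472
1/T1 - 1/T2 = 1/318 - 1/354 = 0.000319795331
Ea = 8.314 * 2.2191472 / 0.000319795331
Ea = 57693 J/mol


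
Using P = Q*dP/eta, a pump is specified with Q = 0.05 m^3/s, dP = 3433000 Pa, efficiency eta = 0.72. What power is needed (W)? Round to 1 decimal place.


P = Q * dP / eta
P = 0.05 * 3433000 / 0.72
P = 171650.0 / 0.72
P = 238402.8 W


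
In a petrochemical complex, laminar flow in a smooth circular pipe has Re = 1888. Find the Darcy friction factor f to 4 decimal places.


f = 64 / Re
f = 64 / 1888
f = 0.0339


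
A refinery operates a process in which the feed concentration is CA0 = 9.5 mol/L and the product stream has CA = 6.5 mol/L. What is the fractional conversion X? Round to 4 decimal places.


X = (CA0 - CA) / CA0
X = (9.5 - 6.5) / 9.5
X = 3.0 / 9.5
X = 0.3158


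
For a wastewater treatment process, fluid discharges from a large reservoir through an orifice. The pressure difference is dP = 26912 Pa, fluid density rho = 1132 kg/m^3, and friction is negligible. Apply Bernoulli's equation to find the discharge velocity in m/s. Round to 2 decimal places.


v = sqrt(2*dP/rho)
v = sqrt(2*26912/1132)
v = sqrt(47.547703)
v = 6.90 m/s


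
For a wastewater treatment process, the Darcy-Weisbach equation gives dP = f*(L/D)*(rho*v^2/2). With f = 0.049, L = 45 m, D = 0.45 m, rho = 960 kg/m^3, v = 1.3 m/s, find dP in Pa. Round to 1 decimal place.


dP = f * (L/D) * (rho*v^2/2)
dP = 0.049 * (45/0.45) * (960*1.3^2/2)
L/D = 100.0
rho*v^2/2 = 960*1.69/2 = 811.2
dP = 0.049 * 100.0 * 811.2
dP = 3974.9 Pa


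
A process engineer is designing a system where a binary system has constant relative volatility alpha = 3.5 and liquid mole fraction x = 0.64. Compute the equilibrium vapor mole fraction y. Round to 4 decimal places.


y = alpha*x / (1 + (alpha-1)*x)
y = 3.5*0.64 / (1 + (3.5-1)*0.64)
y = 2.24 / (1 + 1.6)
y = 2.24 / 2.6
y = 0.8615


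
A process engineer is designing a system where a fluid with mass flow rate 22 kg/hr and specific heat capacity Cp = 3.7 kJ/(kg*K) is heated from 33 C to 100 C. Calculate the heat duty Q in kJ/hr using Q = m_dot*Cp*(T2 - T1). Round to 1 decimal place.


Q = m_dot * Cp * (T2 - T1)
Q = 22 * 3.7 * (100 - 33)
Q = 22 * 3.7 * 67
Q = 5453.8 kJ/hr


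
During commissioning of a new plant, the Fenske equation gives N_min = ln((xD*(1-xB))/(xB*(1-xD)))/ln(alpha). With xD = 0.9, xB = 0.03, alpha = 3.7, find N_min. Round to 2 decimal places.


N_min = ln((xD*(1-xB))/(xB*(1-xD))) / ln(alpha)
Numerator inside ln: 0.873 / 0.003 = 291.0
ln(291.0) = 5.673323
ln(alpha) = ln(3.7) = 1.308333
N_min = 5.673323 / 1.308333 = 4.34


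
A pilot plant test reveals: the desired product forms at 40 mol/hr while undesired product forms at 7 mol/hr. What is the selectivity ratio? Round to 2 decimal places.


S = desired product rate / undesired product rate
S = 40 / 7
S = 5.71


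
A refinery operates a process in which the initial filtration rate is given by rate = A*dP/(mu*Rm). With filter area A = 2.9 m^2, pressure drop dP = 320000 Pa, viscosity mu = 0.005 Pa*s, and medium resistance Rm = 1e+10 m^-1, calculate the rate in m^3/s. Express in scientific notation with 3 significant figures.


rate = A * dP / (mu * Rm)
rate = 2.9 * 320000 / (0.005 * 1e+10)
rate = 928000.0 / 5.000e+07
rate = 1.86e-02 m^3/s


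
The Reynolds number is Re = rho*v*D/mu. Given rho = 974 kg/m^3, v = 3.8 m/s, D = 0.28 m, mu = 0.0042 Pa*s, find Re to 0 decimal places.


Re = rho * v * D / mu
Re = 974 * 3.8 * 0.28 / 0.0042
Re = 1036.336 / 0.0042
Re = 246747


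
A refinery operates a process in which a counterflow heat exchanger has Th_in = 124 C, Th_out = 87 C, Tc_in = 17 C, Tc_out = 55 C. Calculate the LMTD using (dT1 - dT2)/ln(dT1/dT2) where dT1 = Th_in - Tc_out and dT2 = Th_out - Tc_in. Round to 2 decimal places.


dT1 = Th_in - Tc_out = 124 - 55 = 69
dT2 = Th_out - Tc_in = 87 - 17 = 70
LMTD = (dT1 - dT2) / ln(dT1/dT2)
LMTD = (69 - 70) / ln(69/70)
LMTD = 69.50 K


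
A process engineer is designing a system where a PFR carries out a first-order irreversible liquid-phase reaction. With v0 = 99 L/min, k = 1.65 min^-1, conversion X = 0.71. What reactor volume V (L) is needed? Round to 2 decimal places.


V = (v0/k) * ln(1/(1-X))
V = (99/1.65) * ln(1/(1-0.71))
V = 60.0 * ln(3.448276)
V = 60.0 * 1.237874
V = 74.27 L


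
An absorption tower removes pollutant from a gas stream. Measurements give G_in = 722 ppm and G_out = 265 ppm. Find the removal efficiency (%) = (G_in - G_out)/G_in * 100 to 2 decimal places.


Efficiency = (G_in - G_out) / G_in * 100%
Efficiency = (722 - 265) / 722 * 100
Efficiency = 457 / 722 * 100
Efficiency = 63.30%


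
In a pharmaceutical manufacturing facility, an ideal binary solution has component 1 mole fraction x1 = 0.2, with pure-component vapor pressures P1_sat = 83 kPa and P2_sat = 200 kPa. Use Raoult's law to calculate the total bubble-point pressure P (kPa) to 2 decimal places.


P = x1*P1_sat + x2*P2_sat
x2 = 1 - x1 = 1 - 0.2 = 0.8
P = 0.2*83 + 0.8*200
P = 16.6 + 160.0
P = 176.60 kPa


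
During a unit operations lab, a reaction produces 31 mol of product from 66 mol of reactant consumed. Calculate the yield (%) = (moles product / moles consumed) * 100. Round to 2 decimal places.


Yield = (moles product / moles consumed) * 100%
Yield = (31 / 66) * 100
Yield = 0.4697 * 100
Yield = 46.97%


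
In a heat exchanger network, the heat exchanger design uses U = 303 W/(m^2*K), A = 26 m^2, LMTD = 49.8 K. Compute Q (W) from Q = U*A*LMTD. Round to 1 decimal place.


Q = U * A * LMTD
Q = 303 * 26 * 49.8
Q = 392324.4 W


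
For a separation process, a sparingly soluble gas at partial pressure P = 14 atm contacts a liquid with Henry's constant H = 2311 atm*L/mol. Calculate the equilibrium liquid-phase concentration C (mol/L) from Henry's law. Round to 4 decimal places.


C = P / H
C = 14 / 2311
C = 0.0061 mol/L


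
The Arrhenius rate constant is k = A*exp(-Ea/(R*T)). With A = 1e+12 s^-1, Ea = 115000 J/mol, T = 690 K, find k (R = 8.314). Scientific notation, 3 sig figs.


k = A * exp(-Ea/(R*T))
k = 1e+12 * exp(-115000 / (8.314 * 690))
k = 1e+12 * exp(-20.046508)
k = 1.97e+03


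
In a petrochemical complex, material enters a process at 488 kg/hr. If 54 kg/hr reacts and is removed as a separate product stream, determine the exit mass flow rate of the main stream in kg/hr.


Steady-state mass balance on the main outlet: F_out = F_in - F_removed
F_out = 488 - 54
F_out = 434 kg/hr


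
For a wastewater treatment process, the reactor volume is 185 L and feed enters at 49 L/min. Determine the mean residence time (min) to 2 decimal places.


tau = V / v0
tau = 185 / 49
tau = 3.78 min


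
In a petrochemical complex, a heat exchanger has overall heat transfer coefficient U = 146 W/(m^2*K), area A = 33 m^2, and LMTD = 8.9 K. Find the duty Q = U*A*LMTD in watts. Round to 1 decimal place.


Q = U * A * LMTD
Q = 146 * 33 * 8.9
Q = 42880.2 W


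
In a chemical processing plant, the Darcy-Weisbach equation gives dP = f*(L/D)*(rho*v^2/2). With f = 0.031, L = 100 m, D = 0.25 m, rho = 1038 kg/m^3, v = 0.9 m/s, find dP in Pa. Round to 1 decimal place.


dP = f * (L/D) * (rho*v^2/2)
dP = 0.031 * (100/0.25) * (1038*0.9^2/2)
L/D = 400.0
rho*v^2/2 = 1038*0.81/2 = 420.39
dP = 0.031 * 400.0 * 420.39
dP = 5212.8 Pa


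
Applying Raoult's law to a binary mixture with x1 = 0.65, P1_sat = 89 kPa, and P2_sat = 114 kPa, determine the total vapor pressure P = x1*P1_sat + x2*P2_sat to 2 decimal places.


P = x1*P1_sat + x2*P2_sat
x2 = 1 - x1 = 1 - 0.65 = 0.35
P = 0.65*89 + 0.35*114
P = 57.85 + 39.9
P = 97.75 kPa


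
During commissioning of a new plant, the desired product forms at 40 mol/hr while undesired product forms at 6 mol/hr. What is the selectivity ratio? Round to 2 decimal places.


S = desired product rate / undesired product rate
S = 40 / 6
S = 6.67


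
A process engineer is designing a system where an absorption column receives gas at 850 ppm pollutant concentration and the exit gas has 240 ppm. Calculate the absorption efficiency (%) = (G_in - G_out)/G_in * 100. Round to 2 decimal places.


Efficiency = (G_in - G_out) / G_in * 100%
Efficiency = (850 - 240) / 850 * 100
Efficiency = 610 / 850 * 100
Efficiency = 71.76%


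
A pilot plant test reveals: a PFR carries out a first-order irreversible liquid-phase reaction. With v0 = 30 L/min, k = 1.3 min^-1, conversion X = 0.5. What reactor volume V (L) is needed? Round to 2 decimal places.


V = (v0/k) * ln(1/(1-X))
V = (30/1.3) * ln(1/(1-0.5))
V = 23.076923 * ln(2.0)
V = 23.076923 * 0.693147
V = 16.00 L


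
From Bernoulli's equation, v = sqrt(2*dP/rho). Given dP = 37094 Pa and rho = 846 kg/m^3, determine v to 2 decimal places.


v = sqrt(2*dP/rho)
v = sqrt(2*37094/846)
v = sqrt(87.692671)
v = 9.36 m/s


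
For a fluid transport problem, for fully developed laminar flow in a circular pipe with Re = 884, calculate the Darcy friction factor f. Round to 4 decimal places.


f = 64 / Re
f = 64 / 884
f = 0.0724


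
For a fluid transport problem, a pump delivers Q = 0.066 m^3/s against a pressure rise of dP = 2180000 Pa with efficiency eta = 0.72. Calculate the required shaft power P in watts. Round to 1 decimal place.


P = Q * dP / eta
P = 0.066 * 2180000 / 0.72
P = 143880.0 / 0.72
P = 199833.3 W


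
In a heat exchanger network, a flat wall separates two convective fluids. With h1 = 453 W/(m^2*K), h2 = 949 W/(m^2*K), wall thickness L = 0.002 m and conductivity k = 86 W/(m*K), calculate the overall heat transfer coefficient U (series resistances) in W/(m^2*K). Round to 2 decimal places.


1/U = 1/h1 + L/k + 1/h2
1/U = 1/453 + 0.002/86 + 1/949
1/U = 0.0022075055 + 2.32558e-05 + 0.0010537408
1/U = 0.0032845021
U = 304.46 W/(m^2*K)


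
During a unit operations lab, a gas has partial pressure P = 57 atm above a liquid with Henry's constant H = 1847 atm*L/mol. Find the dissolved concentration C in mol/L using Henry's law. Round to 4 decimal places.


C = P / H
C = 57 / 1847
C = 0.0309 mol/L


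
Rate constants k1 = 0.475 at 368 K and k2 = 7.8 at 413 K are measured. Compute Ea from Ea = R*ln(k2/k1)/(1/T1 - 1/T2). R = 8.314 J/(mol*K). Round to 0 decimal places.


Ea = R * ln(k2/k1) / (1/T1 - 1/T2)
ln(k2/k1) = ln(7.8/0.475) = 2.7985642
1/T1 - 1/T2 = 1/368 - 1/413 = 0.000296083798
Ea = 8.314 * 2.7985642 / 0.000296083798
Ea = 78583 J/mol


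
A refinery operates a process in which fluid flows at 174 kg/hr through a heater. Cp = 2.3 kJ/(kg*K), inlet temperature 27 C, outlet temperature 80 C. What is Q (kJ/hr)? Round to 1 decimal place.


Q = m_dot * Cp * (T2 - T1)
Q = 174 * 2.3 * (80 - 27)
Q = 174 * 2.3 * 53
Q = 21210.6 kJ/hr


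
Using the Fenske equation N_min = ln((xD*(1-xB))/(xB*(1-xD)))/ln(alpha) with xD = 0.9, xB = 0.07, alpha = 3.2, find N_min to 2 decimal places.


N_min = ln((xD*(1-xB))/(xB*(1-xD))) / ln(alpha)
Numerator inside ln: 0.837 / 0.007 = 119.571429
ln(119.571429) = 4.783914
ln(alpha) = ln(3.2) = 1.163151
N_min = 4.783914 / 1.163151 = 4.11


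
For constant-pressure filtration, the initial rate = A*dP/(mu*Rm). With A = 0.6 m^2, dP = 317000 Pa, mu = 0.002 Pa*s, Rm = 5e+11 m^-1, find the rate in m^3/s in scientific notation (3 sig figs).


rate = A * dP / (mu * Rm)
rate = 0.6 * 317000 / (0.002 * 5e+11)
rate = 190200.0 / 1.000e+09
rate = 1.90e-04 m^3/s


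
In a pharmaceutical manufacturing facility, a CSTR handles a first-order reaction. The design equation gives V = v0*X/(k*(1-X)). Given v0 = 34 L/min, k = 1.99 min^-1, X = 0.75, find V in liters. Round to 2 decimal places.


V = v0 * X / (k * (1 - X))
V = 34 * 0.75 / (1.99 * (1 - 0.75))
V = 25.5 / (1.99 * 0.25)
V = 25.5 / 0.4975
V = 51.26 L


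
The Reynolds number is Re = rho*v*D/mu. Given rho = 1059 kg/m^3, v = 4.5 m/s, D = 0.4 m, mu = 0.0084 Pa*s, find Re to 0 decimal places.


Re = rho * v * D / mu
Re = 1059 * 4.5 * 0.4 / 0.0084
Re = 1906.2 / 0.0084
Re = 226929


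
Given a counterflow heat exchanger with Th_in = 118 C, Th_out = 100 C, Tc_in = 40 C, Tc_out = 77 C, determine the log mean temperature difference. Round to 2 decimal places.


dT1 = Th_in - Tc_out = 118 - 77 = 41
dT2 = Th_out - Tc_in = 100 - 40 = 60
LMTD = (dT1 - dT2) / ln(dT1/dT2)
LMTD = (41 - 60) / ln(41/60)
LMTD = 49.90 K


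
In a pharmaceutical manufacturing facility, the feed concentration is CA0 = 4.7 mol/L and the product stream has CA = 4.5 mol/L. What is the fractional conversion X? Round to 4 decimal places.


X = (CA0 - CA) / CA0
X = (4.7 - 4.5) / 4.7
X = 0.2 / 4.7
X = 0.0426


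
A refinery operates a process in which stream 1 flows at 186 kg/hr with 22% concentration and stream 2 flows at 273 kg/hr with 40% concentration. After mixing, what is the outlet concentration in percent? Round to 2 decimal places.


Mass balance on solute: F1*x1 + F2*x2 = F3*x3
F3 = F1 + F2 = 186 + 273 = 459 kg/hr
x3 = (F1*x1 + F2*x2)/F3
x3 = (186*0.22 + 273*0.4) / 459
x3 = 32.71%


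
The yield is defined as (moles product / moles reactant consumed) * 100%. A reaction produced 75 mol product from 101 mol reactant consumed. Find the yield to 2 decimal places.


Yield = (moles product / moles consumed) * 100%
Yield = (75 / 101) * 100
Yield = 0.7426 * 100
Yield = 74.26%


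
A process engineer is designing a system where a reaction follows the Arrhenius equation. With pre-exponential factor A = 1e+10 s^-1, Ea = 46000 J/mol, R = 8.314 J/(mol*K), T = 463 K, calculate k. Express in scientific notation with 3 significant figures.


k = A * exp(-Ea/(R*T))
k = 1e+10 * exp(-46000 / (8.314 * 463))
k = 1e+10 * exp(-11.94997)
k = 6.46e+04


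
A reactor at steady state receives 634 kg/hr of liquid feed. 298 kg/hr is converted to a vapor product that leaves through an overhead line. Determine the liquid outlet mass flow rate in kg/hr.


Steady-state mass balance on the main outlet: F_out = F_in - F_removed
F_out = 634 - 298
F_out = 336 kg/hr


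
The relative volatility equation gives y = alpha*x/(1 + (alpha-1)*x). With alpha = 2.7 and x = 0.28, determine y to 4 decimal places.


y = alpha*x / (1 + (alpha-1)*x)
y = 2.7*0.28 / (1 + (2.7-1)*0.28)
y = 0.756 / (1 + 0.476)
y = 0.756 / 1.476
y = 0.5122


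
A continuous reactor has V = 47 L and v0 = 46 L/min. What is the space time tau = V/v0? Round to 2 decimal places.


tau = V / v0
tau = 47 / 46
tau = 1.02 min


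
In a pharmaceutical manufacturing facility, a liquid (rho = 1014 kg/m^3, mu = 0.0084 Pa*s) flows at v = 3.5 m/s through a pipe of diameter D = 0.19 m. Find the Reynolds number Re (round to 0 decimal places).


Re = rho * v * D / mu
Re = 1014 * 3.5 * 0.19 / 0.0084
Re = 674.31 / 0.0084
Re = 80275


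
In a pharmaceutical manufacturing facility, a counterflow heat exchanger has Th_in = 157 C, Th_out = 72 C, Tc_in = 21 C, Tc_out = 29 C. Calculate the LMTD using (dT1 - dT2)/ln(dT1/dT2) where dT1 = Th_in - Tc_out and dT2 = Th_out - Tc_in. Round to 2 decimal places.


dT1 = Th_in - Tc_out = 157 - 29 = 128
dT2 = Th_out - Tc_in = 72 - 21 = 51
LMTD = (dT1 - dT2) / ln(dT1/dT2)
LMTD = (128 - 51) / ln(128/51)
LMTD = 83.68 K


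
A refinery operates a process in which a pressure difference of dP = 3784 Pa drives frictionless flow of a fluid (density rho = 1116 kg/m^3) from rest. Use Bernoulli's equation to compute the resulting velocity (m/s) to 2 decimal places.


v = sqrt(2*dP/rho)
v = sqrt(2*3784/1116)
v = sqrt(6.781362)
v = 2.60 m/s


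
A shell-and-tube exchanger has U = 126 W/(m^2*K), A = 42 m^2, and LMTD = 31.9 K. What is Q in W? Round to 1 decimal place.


Q = U * A * LMTD
Q = 126 * 42 * 31.9
Q = 168814.8 W


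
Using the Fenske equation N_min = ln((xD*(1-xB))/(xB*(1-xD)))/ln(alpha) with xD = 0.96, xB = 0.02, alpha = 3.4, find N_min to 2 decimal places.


N_min = ln((xD*(1-xB))/(xB*(1-xD))) / ln(alpha)
Numerator inside ln: 0.9408 / 0.0008 = 1176.0
ln(1176.0) = 7.069874
ln(alpha) = ln(3.4) = 1.223775
N_min = 7.069874 / 1.223775 = 5.78


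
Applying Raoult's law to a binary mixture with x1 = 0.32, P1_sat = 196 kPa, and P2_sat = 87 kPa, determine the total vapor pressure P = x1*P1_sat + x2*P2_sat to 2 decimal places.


P = x1*P1_sat + x2*P2_sat
x2 = 1 - x1 = 1 - 0.32 = 0.68
P = 0.32*196 + 0.68*87
P = 62.72 + 59.16
P = 121.88 kPa


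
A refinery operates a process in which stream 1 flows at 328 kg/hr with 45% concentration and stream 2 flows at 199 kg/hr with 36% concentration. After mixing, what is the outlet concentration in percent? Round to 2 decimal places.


Mass balance on solute: F1*x1 + F2*x2 = F3*x3
F3 = F1 + F2 = 328 + 199 = 527 kg/hr
x3 = (F1*x1 + F2*x2)/F3
x3 = (328*0.45 + 199*0.36) / 527
x3 = 41.60%


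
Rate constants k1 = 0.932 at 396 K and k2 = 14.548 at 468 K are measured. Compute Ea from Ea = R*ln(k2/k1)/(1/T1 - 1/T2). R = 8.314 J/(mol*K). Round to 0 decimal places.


Ea = R * ln(k2/k1) / (1/T1 - 1/T2)
ln(k2/k1) = ln(14.548/0.932) = 2.747876
1/T1 - 1/T2 = 1/396 - 1/468 = 0.000388500389
Ea = 8.314 * 2.747876 / 0.000388500389
Ea = 58805 J/mol


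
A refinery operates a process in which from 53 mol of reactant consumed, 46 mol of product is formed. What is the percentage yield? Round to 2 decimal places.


Yield = (moles product / moles consumed) * 100%
Yield = (46 / 53) * 100
Yield = 0.8679 * 100
Yield = 86.79%


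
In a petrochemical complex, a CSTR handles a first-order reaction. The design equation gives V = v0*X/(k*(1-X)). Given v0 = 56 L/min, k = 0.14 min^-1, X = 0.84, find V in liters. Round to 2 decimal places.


V = v0 * X / (k * (1 - X))
V = 56 * 0.84 / (0.14 * (1 - 0.84))
V = 47.04 / (0.14 * 0.16)
V = 47.04 / 0.0224
V = 2100.00 L


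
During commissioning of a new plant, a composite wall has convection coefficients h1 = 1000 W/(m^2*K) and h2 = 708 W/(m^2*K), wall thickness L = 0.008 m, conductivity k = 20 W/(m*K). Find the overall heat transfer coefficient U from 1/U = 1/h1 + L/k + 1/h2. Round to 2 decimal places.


1/U = 1/h1 + L/k + 1/h2
1/U = 1/1000 + 0.008/20 + 1/708
1/U = 0.001 + 0.0004 + 0.0014124294
1/U = 0.0028124294
U = 355.56 W/(m^2*K)
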